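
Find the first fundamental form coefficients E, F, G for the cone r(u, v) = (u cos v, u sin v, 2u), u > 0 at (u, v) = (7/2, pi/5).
E = 5;  F = 0;  G = 49/4

Partials: r_u = (cos(v), sin(v), 2), r_v = (-u*sin(v), u*cos(v), 0). As functions of (u, v):
  E = r_u · r_u = 5,
  F = r_u · r_v = 0,
  G = r_v · r_v = u^2.
Evaluating at (u, v) = (7/2, pi/5): E = 5, F = 0, G = 49/4.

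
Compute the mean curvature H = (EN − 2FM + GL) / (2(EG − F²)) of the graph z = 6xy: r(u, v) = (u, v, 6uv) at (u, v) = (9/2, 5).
H = -243*sqrt(1630)/132845

With E = 36*v^2 + 1, F = 36*u*v, G = 36*u^2 + 1, L = 0, M = 6/sqrt(36*u^2 + 36*v^2 + 1), N = 0, assemble
  H = (EN − 2FM + GL) / (2(EG − F²)) = -216*u*v/(36*u^2 + 36*v^2 + 1)^(3/2).
At (u, v) = (9/2, 5): H = -243*sqrt(1630)/132845.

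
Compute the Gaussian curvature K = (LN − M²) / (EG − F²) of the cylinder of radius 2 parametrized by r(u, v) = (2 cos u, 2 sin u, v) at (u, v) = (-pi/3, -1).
K = 0

Coefficients of the first fundamental form: E = 4, F = 0, G = 1.
Coefficients of the second fundamental form: L = -2, M = 0, N = 0.
Assemble K = (LN − M²)/(EG − F²) = 0. At (u, v) = (-pi/3, -1): K = 0.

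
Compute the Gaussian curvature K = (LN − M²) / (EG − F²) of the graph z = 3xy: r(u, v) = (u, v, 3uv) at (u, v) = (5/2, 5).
K = -144/1274641

Coefficients of the first fundamental form: E = 9*v^2 + 1, F = 9*u*v, G = 9*u^2 + 1.
Coefficients of the second fundamental form: L = 0, M = 3/sqrt(9*u^2 + 9*v^2 + 1), N = 0.
Assemble K = (LN − M²)/(EG − F²) = -9/(81*u^4 + 162*u^2*v^2 + 18*u^2 + 81*v^4 + 18*v^2 + 1). At (u, v) = (5/2, 5): K = -144/1274641.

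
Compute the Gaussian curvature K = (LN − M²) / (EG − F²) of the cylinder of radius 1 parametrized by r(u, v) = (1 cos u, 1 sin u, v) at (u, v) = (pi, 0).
K = 0

Coefficients of the first fundamental form: E = 1, F = 0, G = 1.
Coefficients of the second fundamental form: L = -1, M = 0, N = 0.
Assemble K = (LN − M²)/(EG − F²) = 0. At (u, v) = (pi, 0): K = 0.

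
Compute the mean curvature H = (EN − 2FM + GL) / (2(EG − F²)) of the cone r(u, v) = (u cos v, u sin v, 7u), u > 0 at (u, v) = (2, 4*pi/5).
H = 7*sqrt(2)/40

With E = 50, F = 0, G = u^2, L = 0, M = 0, N = 7*sqrt(2)*u^2/(10*Abs(u)), assemble
  H = (EN − 2FM + GL) / (2(EG − F²)) = 7*sqrt(2)/(20*Abs(u)).
At (u, v) = (2, 4*pi/5): H = 7*sqrt(2)/40.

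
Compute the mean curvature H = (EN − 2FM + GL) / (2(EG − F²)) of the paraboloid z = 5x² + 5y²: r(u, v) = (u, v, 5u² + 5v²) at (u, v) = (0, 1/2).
H = 135*sqrt(26)/676

With E = 100*u^2 + 1, F = 100*u*v, G = 100*v^2 + 1, L = 10/sqrt(100*u^2 + 100*v^2 + 1), M = 0, N = 10/sqrt(100*u^2 + 100*v^2 + 1), assemble
  H = (EN − 2FM + GL) / (2(EG − F²)) = 10*(50*u^2 + 50*v^2 + 1)/(100*u^2 + 100*v^2 + 1)^(3/2).
At (u, v) = (0, 1/2): H = 135*sqrt(26)/676.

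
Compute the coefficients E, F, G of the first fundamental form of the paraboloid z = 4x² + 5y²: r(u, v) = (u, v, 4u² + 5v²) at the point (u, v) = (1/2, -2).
E = 17;  F = -80;  G = 401

Partials: r_u = (1, 0, 8*u), r_v = (0, 1, 10*v). As functions of (u, v):
  E = r_u · r_u = 64*u^2 + 1,
  F = r_u · r_v = 80*u*v,
  G = r_v · r_v = 100*v^2 + 1.
Evaluating at (u, v) = (1/2, -2): E = 17, F = -80, G = 401.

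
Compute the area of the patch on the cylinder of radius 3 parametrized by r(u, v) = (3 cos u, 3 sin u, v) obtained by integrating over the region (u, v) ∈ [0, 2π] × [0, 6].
Area = 36*pi

Area = ∫∫ √(EG − F²) du dv with √(EG − F²) = 3. Integrating over [0, 2π] × [0, 6] gives 36*pi.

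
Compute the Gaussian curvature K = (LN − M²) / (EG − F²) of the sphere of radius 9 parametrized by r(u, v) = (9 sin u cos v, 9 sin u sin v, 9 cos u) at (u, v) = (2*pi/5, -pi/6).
K = 1/81

Coefficients of the first fundamental form: E = 81, F = 0, G = 81*sin(u)^2.
Coefficients of the second fundamental form: L = -9*sin(u)/Abs(sin(u)), M = 0, N = -9*sin(u)^3/Abs(sin(u)).
Assemble K = (LN − M²)/(EG − F²) = 1/81. At (u, v) = (2*pi/5, -pi/6): K = 1/81.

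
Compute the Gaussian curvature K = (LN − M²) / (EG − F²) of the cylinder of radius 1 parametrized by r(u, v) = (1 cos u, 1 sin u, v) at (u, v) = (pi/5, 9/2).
K = 0

Coefficients of the first fundamental form: E = 1, F = 0, G = 1.
Coefficients of the second fundamental form: L = -1, M = 0, N = 0.
Assemble K = (LN − M²)/(EG − F²) = 0. At (u, v) = (pi/5, 9/2): K = 0.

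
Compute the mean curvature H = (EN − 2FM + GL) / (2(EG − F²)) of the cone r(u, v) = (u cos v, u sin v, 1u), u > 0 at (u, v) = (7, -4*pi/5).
H = sqrt(2)/28

With E = 2, F = 0, G = u^2, L = 0, M = 0, N = sqrt(2)*u^2/(2*Abs(u)), assemble
  H = (EN − 2FM + GL) / (2(EG − F²)) = sqrt(2)/(4*Abs(u)).
At (u, v) = (7, -4*pi/5): H = sqrt(2)/28.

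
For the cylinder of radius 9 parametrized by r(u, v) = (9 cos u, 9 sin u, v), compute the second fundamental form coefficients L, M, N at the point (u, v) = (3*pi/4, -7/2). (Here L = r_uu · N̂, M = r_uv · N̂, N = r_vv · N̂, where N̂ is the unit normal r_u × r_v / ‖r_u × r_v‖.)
L = -9;  M = 0;  N = 0

Compute the unit normal N̂(u, v) = (cos(u), sin(u), 0), and the second partials r_uu, r_uv, r_vv. Take dot products:
  L(u, v) = r_uu · N̂ = -9,
  M(u, v) = r_uv · N̂ = 0,
  N(u, v) = r_vv · N̂ = 0.
Evaluating at (u, v) = (3*pi/4, -7/2):
  L = -9, M = 0, N = 0.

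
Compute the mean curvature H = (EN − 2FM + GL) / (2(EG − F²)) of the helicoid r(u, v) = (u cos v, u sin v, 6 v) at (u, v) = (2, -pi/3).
H = 0

With E = 1, F = 0, G = u^2 + 36, L = 0, M = -6/sqrt(u^2 + 36), N = 0, assemble
  H = (EN − 2FM + GL) / (2(EG − F²)) = 0.
At (u, v) = (2, -pi/3): H = 0.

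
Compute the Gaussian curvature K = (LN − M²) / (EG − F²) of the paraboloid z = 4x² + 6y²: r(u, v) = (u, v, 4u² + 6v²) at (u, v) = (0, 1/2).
K = 96/1369

Coefficients of the first fundamental form: E = 64*u^2 + 1, F = 96*u*v, G = 144*v^2 + 1.
Coefficients of the second fundamental form: L = 8/sqrt(64*u^2 + 144*v^2 + 1), M = 0, N = 12/sqrt(64*u^2 + 144*v^2 + 1).
Assemble K = (LN − M²)/(EG − F²) = 96/(4096*u^4 + 18432*u^2*v^2 + 128*u^2 + 20736*v^4 + 288*v^2 + 1). At (u, v) = (0, 1/2): K = 96/1369.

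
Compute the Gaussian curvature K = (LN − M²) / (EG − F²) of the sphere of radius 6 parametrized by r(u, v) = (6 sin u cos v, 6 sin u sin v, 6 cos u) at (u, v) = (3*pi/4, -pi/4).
K = 1/36

Coefficients of the first fundamental form: E = 36, F = 0, G = 36*sin(u)^2.
Coefficients of the second fundamental form: L = -6*sin(u)/Abs(sin(u)), M = 0, N = -6*sin(u)^3/Abs(sin(u)).
Assemble K = (LN − M²)/(EG − F²) = 1/36. At (u, v) = (3*pi/4, -pi/4): K = 1/36.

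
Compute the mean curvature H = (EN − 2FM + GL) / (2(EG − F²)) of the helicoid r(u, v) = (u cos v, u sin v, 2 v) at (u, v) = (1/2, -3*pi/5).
H = 0

With E = 1, F = 0, G = u^2 + 4, L = 0, M = -2/sqrt(u^2 + 4), N = 0, assemble
  H = (EN − 2FM + GL) / (2(EG − F²)) = 0.
At (u, v) = (1/2, -3*pi/5): H = 0.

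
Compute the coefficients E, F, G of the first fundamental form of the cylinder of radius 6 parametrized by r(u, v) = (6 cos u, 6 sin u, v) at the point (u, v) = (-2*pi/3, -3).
E = 36;  F = 0;  G = 1

Partials: r_u = (-6*sin(u), 6*cos(u), 0), r_v = (0, 0, 1). As functions of (u, v):
  E = r_u · r_u = 36,
  F = r_u · r_v = 0,
  G = r_v · r_v = 1.
Evaluating at (u, v) = (-2*pi/3, -3): E = 36, F = 0, G = 1.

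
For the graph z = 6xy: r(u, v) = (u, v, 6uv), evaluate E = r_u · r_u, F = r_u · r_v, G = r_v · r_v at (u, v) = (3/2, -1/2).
E = 10;  F = -27;  G = 82

Partials: r_u = (1, 0, 6*v), r_v = (0, 1, 6*u). As functions of (u, v):
  E = r_u · r_u = 36*v^2 + 1,
  F = r_u · r_v = 36*u*v,
  G = r_v · r_v = 36*u^2 + 1.
Evaluating at (u, v) = (3/2, -1/2): E = 10, F = -27, G = 82.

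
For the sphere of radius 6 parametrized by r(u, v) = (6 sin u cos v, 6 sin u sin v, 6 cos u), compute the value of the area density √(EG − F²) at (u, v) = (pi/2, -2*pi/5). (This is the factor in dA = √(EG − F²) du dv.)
√(EG − F²)|_{(pi/2, -2*pi/5)} = 36

E = 36, F = 0, G = 36*sin(u)^2, so EG − F² = 1296*sin(u)^2. Taking the positive square root: √(EG − F²) = 36*Abs(sin(u)). At (u, v) = (pi/2, -2*pi/5): 36.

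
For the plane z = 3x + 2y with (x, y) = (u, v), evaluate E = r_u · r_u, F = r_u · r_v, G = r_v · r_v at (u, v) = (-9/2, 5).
E = 10;  F = 6;  G = 5

Partials: r_u = (1, 0, 3), r_v = (0, 1, 2). As functions of (u, v):
  E = r_u · r_u = 10,
  F = r_u · r_v = 6,
  G = r_v · r_v = 5.
Evaluating at (u, v) = (-9/2, 5): E = 10, F = 6, G = 5.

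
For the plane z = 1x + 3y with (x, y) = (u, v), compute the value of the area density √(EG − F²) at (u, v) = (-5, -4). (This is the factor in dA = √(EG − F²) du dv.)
√(EG − F²)|_{(-5, -4)} = sqrt(11)

E = 2, F = 3, G = 10, so EG − F² = 11. Taking the positive square root: √(EG − F²) = sqrt(11). At (u, v) = (-5, -4): sqrt(11).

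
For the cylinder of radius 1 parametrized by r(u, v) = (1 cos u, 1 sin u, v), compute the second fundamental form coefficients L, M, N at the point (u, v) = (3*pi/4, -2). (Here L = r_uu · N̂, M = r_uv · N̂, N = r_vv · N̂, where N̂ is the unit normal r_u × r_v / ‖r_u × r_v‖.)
L = -1;  M = 0;  N = 0

Compute the unit normal N̂(u, v) = (cos(u), sin(u), 0), and the second partials r_uu, r_uv, r_vv. Take dot products:
  L(u, v) = r_uu · N̂ = -1,
  M(u, v) = r_uv · N̂ = 0,
  N(u, v) = r_vv · N̂ = 0.
Evaluating at (u, v) = (3*pi/4, -2):
  L = -1, M = 0, N = 0.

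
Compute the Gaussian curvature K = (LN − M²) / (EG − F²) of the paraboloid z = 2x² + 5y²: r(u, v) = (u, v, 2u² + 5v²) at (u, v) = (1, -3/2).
K = 10/14641

Coefficients of the first fundamental form: E = 16*u^2 + 1, F = 40*u*v, G = 100*v^2 + 1.
Coefficients of the second fundamental form: L = 4/sqrt(16*u^2 + 100*v^2 + 1), M = 0, N = 10/sqrt(16*u^2 + 100*v^2 + 1).
Assemble K = (LN − M²)/(EG − F²) = 40/(256*u^4 + 3200*u^2*v^2 + 32*u^2 + 10000*v^4 + 200*v^2 + 1). At (u, v) = (1, -3/2): K = 10/14641.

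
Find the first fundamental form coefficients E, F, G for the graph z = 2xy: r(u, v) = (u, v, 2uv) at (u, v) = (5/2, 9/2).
E = 82;  F = 45;  G = 26

Partials: r_u = (1, 0, 2*v), r_v = (0, 1, 2*u). As functions of (u, v):
  E = r_u · r_u = 4*v^2 + 1,
  F = r_u · r_v = 4*u*v,
  G = r_v · r_v = 4*u^2 + 1.
Evaluating at (u, v) = (5/2, 9/2): E = 82, F = 45, G = 26.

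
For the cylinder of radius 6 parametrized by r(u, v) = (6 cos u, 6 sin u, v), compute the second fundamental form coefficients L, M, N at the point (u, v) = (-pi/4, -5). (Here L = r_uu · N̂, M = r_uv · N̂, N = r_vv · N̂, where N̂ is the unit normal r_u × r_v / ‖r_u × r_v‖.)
L = -6;  M = 0;  N = 0

Compute the unit normal N̂(u, v) = (cos(u), sin(u), 0), and the second partials r_uu, r_uv, r_vv. Take dot products:
  L(u, v) = r_uu · N̂ = -6,
  M(u, v) = r_uv · N̂ = 0,
  N(u, v) = r_vv · N̂ = 0.
Evaluating at (u, v) = (-pi/4, -5):
  L = -6, M = 0, N = 0.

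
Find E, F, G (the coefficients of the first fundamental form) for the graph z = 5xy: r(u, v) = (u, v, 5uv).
E = 25*v^2 + 1;  F = 25*u*v;  G = 25*u^2 + 1

Compute partials: r_u = (1, 0, 5*v), r_v = (0, 1, 5*u). Then
  E = r_u · r_u = 25*v^2 + 1,
  F = r_u · r_v = 25*u*v,
  G = r_v · r_v = 25*u^2 + 1.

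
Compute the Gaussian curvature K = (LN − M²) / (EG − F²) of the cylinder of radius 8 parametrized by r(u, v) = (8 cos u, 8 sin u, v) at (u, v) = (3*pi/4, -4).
K = 0

Coefficients of the first fundamental form: E = 64, F = 0, G = 1.
Coefficients of the second fundamental form: L = -8, M = 0, N = 0.
Assemble K = (LN − M²)/(EG − F²) = 0. At (u, v) = (3*pi/4, -4): K = 0.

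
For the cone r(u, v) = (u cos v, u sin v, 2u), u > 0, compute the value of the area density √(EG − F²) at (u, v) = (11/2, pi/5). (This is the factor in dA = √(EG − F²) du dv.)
√(EG − F²)|_{(11/2, pi/5)} = 11*sqrt(5)/2

E = 5, F = 0, G = u^2, so EG − F² = 5*u^2. Taking the positive square root: √(EG − F²) = sqrt(5)*Abs(u). At (u, v) = (11/2, pi/5): 11*sqrt(5)/2.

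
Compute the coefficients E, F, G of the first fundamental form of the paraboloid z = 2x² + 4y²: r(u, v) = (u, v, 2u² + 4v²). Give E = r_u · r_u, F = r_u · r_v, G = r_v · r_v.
E = 16*u^2 + 1;  F = 32*u*v;  G = 64*v^2 + 1

Compute partials: r_u = (1, 0, 4*u), r_v = (0, 1, 8*v). Then
  E = r_u · r_u = 16*u^2 + 1,
  F = r_u · r_v = 32*u*v,
  G = r_v · r_v = 64*v^2 + 1.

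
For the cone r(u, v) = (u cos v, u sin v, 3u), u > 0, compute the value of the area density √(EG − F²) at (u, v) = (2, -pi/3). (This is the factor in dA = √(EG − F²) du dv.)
√(EG − F²)|_{(2, -pi/3)} = 2*sqrt(10)

E = 10, F = 0, G = u^2, so EG − F² = 10*u^2. Taking the positive square root: √(EG − F²) = sqrt(10)*Abs(u). At (u, v) = (2, -pi/3): 2*sqrt(10).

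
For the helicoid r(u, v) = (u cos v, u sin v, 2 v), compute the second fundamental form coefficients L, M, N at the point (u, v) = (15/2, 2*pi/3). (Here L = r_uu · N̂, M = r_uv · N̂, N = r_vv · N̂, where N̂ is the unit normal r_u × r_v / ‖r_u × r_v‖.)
L = 0;  M = -4*sqrt(241)/241;  N = 0

Compute the unit normal N̂(u, v) = (2*sin(v)/sqrt(u^2 + 4), -2*cos(v)/sqrt(u^2 + 4), u/sqrt(u^2 + 4)), and the second partials r_uu, r_uv, r_vv. Take dot products:
  L(u, v) = r_uu · N̂ = 0,
  M(u, v) = r_uv · N̂ = -2/sqrt(u^2 + 4),
  N(u, v) = r_vv · N̂ = 0.
Evaluating at (u, v) = (15/2, 2*pi/3):
  L = 0, M = -4*sqrt(241)/241, N = 0.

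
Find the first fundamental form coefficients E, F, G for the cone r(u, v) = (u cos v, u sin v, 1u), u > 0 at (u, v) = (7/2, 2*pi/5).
E = 2;  F = 0;  G = 49/4

Partials: r_u = (cos(v), sin(v), 1), r_v = (-u*sin(v), u*cos(v), 0). As functions of (u, v):
  E = r_u · r_u = 2,
  F = r_u · r_v = 0,
  G = r_v · r_v = u^2.
Evaluating at (u, v) = (7/2, 2*pi/5): E = 2, F = 0, G = 49/4.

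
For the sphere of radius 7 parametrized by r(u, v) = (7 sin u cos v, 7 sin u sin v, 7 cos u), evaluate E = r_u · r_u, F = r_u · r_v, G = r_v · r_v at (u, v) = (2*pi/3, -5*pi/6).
E = 49;  F = 0;  G = 147/4

Partials: r_u = (7*cos(u)*cos(v), 7*sin(v)*cos(u), -7*sin(u)), r_v = (-7*sin(u)*sin(v), 7*sin(u)*cos(v), 0). As functions of (u, v):
  E = r_u · r_u = 49,
  F = r_u · r_v = 0,
  G = r_v · r_v = 49*sin(u)^2.
Evaluating at (u, v) = (2*pi/3, -5*pi/6): E = 49, F = 0, G = 147/4.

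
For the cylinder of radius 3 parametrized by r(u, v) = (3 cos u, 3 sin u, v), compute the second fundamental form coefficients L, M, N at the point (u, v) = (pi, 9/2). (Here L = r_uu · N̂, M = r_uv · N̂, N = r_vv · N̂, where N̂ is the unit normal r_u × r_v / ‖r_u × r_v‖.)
L = -3;  M = 0;  N = 0

Compute the unit normal N̂(u, v) = (cos(u), sin(u), 0), and the second partials r_uu, r_uv, r_vv. Take dot products:
  L(u, v) = r_uu · N̂ = -3,
  M(u, v) = r_uv · N̂ = 0,
  N(u, v) = r_vv · N̂ = 0.
Evaluating at (u, v) = (pi, 9/2):
  L = -3, M = 0, N = 0.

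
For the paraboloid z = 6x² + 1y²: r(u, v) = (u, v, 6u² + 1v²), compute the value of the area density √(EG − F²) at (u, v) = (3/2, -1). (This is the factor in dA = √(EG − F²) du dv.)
√(EG − F²)|_{(3/2, -1)} = sqrt(329)

E = 144*u^2 + 1, F = 24*u*v, G = 4*v^2 + 1, so EG − F² = 144*u^2 + 4*v^2 + 1. Taking the positive square root: √(EG − F²) = sqrt(144*u^2 + 4*v^2 + 1). At (u, v) = (3/2, -1): sqrt(329).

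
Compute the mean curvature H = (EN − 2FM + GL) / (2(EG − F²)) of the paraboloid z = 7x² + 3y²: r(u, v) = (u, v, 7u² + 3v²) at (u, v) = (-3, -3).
H = 7570*sqrt(2089)/4363921

With E = 196*u^2 + 1, F = 84*u*v, G = 36*v^2 + 1, L = 14/sqrt(196*u^2 + 36*v^2 + 1), M = 0, N = 6/sqrt(196*u^2 + 36*v^2 + 1), assemble
  H = (EN − 2FM + GL) / (2(EG − F²)) = 2*(294*u^2 + 126*v^2 + 5)/(196*u^2 + 36*v^2 + 1)^(3/2).
At (u, v) = (-3, -3): H = 7570*sqrt(2089)/4363921.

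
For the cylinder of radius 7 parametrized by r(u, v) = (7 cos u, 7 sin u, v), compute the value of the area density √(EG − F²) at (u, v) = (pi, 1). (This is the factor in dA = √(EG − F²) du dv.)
√(EG − F²)|_{(pi, 1)} = 7

E = 49, F = 0, G = 1, so EG − F² = 49. Taking the positive square root: √(EG − F²) = 7. At (u, v) = (pi, 1): 7.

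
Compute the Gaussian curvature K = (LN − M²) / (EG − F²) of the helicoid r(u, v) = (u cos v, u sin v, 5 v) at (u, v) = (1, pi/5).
K = -25/676

Coefficients of the first fundamental form: E = 1, F = 0, G = u^2 + 25.
Coefficients of the second fundamental form: L = 0, M = -5/sqrt(u^2 + 25), N = 0.
Assemble K = (LN − M²)/(EG − F²) = -25/(u^2 + 25)^2. At (u, v) = (1, pi/5): K = -25/676.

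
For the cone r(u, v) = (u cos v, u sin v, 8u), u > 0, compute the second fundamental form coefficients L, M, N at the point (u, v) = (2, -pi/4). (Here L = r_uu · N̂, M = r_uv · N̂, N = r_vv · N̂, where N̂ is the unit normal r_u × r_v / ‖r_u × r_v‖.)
L = 0;  M = 0;  N = 16*sqrt(65)/65

Compute the unit normal N̂(u, v) = (-8*sqrt(65)*u*cos(v)/(65*Abs(u)), -8*sqrt(65)*u*sin(v)/(65*Abs(u)), sqrt(65)*u/(65*Abs(u))), and the second partials r_uu, r_uv, r_vv. Take dot products:
  L(u, v) = r_uu · N̂ = 0,
  M(u, v) = r_uv · N̂ = 0,
  N(u, v) = r_vv · N̂ = 8*sqrt(65)*u^2/(65*Abs(u)).
Evaluating at (u, v) = (2, -pi/4):
  L = 0, M = 0, N = 16*sqrt(65)/65.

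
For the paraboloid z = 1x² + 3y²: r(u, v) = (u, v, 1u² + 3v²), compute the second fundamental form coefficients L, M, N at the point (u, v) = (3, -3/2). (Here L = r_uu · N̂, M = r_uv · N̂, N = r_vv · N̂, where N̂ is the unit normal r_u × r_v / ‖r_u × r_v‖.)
L = sqrt(118)/59;  M = 0;  N = 3*sqrt(118)/59

Compute the unit normal N̂(u, v) = (-2*u/sqrt(4*u^2 + 36*v^2 + 1), -6*v/sqrt(4*u^2 + 36*v^2 + 1), 1/sqrt(4*u^2 + 36*v^2 + 1)), and the second partials r_uu, r_uv, r_vv. Take dot products:
  L(u, v) = r_uu · N̂ = 2/sqrt(4*u^2 + 36*v^2 + 1),
  M(u, v) = r_uv · N̂ = 0,
  N(u, v) = r_vv · N̂ = 6/sqrt(4*u^2 + 36*v^2 + 1).
Evaluating at (u, v) = (3, -3/2):
  L = sqrt(118)/59, M = 0, N = 3*sqrt(118)/59.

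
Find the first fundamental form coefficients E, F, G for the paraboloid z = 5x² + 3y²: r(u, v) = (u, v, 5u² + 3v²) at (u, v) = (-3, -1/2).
E = 901;  F = 90;  G = 10

Partials: r_u = (1, 0, 10*u), r_v = (0, 1, 6*v). As functions of (u, v):
  E = r_u · r_u = 100*u^2 + 1,
  F = r_u · r_v = 60*u*v,
  G = r_v · r_v = 36*v^2 + 1.
Evaluating at (u, v) = (-3, -1/2): E = 901, F = 90, G = 10.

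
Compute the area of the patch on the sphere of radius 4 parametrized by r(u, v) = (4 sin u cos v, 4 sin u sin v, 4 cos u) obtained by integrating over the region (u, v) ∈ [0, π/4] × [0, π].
Area = 8*pi*(2 - sqrt(2))

Area = ∫∫ √(EG − F²) du dv with √(EG − F²) = 16*Abs(sin(u)). Integrating over [0, π/4] × [0, π] gives 8*pi*(2 - sqrt(2)).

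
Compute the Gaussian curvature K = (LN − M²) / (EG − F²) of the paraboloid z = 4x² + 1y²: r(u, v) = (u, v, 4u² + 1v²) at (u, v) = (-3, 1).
K = 16/337561

Coefficients of the first fundamental form: E = 64*u^2 + 1, F = 16*u*v, G = 4*v^2 + 1.
Coefficients of the second fundamental form: L = 8/sqrt(64*u^2 + 4*v^2 + 1), M = 0, N = 2/sqrt(64*u^2 + 4*v^2 + 1).
Assemble K = (LN − M²)/(EG − F²) = 16/(4096*u^4 + 512*u^2*v^2 + 128*u^2 + 16*v^4 + 8*v^2 + 1). At (u, v) = (-3, 1): K = 16/337561.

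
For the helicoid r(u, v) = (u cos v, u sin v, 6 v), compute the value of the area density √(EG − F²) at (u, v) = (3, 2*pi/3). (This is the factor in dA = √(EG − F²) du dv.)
√(EG − F²)|_{(3, 2*pi/3)} = 3*sqrt(5)

E = 1, F = 0, G = u^2 + 36, so EG − F² = u^2 + 36. Taking the positive square root: √(EG − F²) = sqrt(u^2 + 36). At (u, v) = (3, 2*pi/3): 3*sqrt(5).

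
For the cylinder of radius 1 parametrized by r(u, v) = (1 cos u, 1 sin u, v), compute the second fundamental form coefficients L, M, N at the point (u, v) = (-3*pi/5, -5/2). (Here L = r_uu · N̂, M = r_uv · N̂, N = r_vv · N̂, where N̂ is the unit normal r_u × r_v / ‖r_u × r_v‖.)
L = -1;  M = 0;  N = 0

Compute the unit normal N̂(u, v) = (cos(u), sin(u), 0), and the second partials r_uu, r_uv, r_vv. Take dot products:
  L(u, v) = r_uu · N̂ = -1,
  M(u, v) = r_uv · N̂ = 0,
  N(u, v) = r_vv · N̂ = 0.
Evaluating at (u, v) = (-3*pi/5, -5/2):
  L = -1, M = 0, N = 0.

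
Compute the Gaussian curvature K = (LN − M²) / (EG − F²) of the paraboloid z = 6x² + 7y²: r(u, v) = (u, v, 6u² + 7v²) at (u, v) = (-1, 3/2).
K = 42/85849

Coefficients of the first fundamental form: E = 144*u^2 + 1, F = 168*u*v, G = 196*v^2 + 1.
Coefficients of the second fundamental form: L = 12/sqrt(144*u^2 + 196*v^2 + 1), M = 0, N = 14/sqrt(144*u^2 + 196*v^2 + 1).
Assemble K = (LN − M²)/(EG − F²) = 168/(20736*u^4 + 56448*u^2*v^2 + 288*u^2 + 38416*v^4 + 392*v^2 + 1). At (u, v) = (-1, 3/2): K = 42/85849.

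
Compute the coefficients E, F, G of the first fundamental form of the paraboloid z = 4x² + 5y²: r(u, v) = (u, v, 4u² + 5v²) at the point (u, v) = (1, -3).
E = 65;  F = -240;  G = 901

Partials: r_u = (1, 0, 8*u), r_v = (0, 1, 10*v). As functions of (u, v):
  E = r_u · r_u = 64*u^2 + 1,
  F = r_u · r_v = 80*u*v,
  G = r_v · r_v = 100*v^2 + 1.
Evaluating at (u, v) = (1, -3): E = 65, F = -240, G = 901.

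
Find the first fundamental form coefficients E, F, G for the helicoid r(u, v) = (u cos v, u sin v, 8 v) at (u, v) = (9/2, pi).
E = 1;  F = 0;  G = 337/4

Partials: r_u = (cos(v), sin(v), 0), r_v = (-u*sin(v), u*cos(v), 8). As functions of (u, v):
  E = r_u · r_u = 1,
  F = r_u · r_v = 0,
  G = r_v · r_v = u^2 + 64.
Evaluating at (u, v) = (9/2, pi): E = 1, F = 0, G = 337/4.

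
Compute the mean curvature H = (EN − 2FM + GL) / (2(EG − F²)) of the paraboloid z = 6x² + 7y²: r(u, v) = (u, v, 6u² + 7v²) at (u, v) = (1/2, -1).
H = 1441*sqrt(233)/54289

With E = 144*u^2 + 1, F = 168*u*v, G = 196*v^2 + 1, L = 12/sqrt(144*u^2 + 196*v^2 + 1), M = 0, N = 14/sqrt(144*u^2 + 196*v^2 + 1), assemble
  H = (EN − 2FM + GL) / (2(EG − F²)) = (1008*u^2 + 1176*v^2 + 13)/(144*u^2 + 196*v^2 + 1)^(3/2).
At (u, v) = (1/2, -1): H = 1441*sqrt(233)/54289.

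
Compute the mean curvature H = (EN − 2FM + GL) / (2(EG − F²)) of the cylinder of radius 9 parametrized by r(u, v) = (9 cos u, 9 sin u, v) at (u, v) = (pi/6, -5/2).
H = -1/18

With E = 81, F = 0, G = 1, L = -9, M = 0, N = 0, assemble
  H = (EN − 2FM + GL) / (2(EG − F²)) = -1/18.
At (u, v) = (pi/6, -5/2): H = -1/18.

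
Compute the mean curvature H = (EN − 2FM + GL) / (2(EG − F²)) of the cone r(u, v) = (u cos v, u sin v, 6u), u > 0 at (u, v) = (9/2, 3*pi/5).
H = 2*sqrt(37)/111

With E = 37, F = 0, G = u^2, L = 0, M = 0, N = 6*sqrt(37)*u^2/(37*Abs(u)), assemble
  H = (EN − 2FM + GL) / (2(EG − F²)) = 3*sqrt(37)/(37*Abs(u)).
At (u, v) = (9/2, 3*pi/5): H = 2*sqrt(37)/111.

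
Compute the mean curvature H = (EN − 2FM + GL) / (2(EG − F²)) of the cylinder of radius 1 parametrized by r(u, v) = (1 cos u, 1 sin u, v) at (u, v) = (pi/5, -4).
H = -1/2

With E = 1, F = 0, G = 1, L = -1, M = 0, N = 0, assemble
  H = (EN − 2FM + GL) / (2(EG − F²)) = -1/2.
At (u, v) = (pi/5, -4): H = -1/2.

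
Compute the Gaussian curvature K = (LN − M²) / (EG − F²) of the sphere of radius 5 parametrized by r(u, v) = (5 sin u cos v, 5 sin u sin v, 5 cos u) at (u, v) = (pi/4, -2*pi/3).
K = 1/25

Coefficients of the first fundamental form: E = 25, F = 0, G = 25*sin(u)^2.
Coefficients of the second fundamental form: L = -5*sin(u)/Abs(sin(u)), M = 0, N = -5*sin(u)^3/Abs(sin(u)).
Assemble K = (LN − M²)/(EG − F²) = 1/25. At (u, v) = (pi/4, -2*pi/3): K = 1/25.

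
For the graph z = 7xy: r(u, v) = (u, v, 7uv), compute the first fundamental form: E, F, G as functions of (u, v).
E = 49*v^2 + 1;  F = 49*u*v;  G = 49*u^2 + 1

Compute partials: r_u = (1, 0, 7*v), r_v = (0, 1, 7*u). Then
  E = r_u · r_u = 49*v^2 + 1,
  F = r_u · r_v = 49*u*v,
  G = r_v · r_v = 49*u^2 + 1.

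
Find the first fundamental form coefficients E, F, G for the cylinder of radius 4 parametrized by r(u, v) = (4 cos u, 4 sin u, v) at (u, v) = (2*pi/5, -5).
E = 16;  F = 0;  G = 1

Partials: r_u = (-4*sin(u), 4*cos(u), 0), r_v = (0, 0, 1). As functions of (u, v):
  E = r_u · r_u = 16,
  F = r_u · r_v = 0,
  G = r_v · r_v = 1.
Evaluating at (u, v) = (2*pi/5, -5): E = 16, F = 0, G = 1.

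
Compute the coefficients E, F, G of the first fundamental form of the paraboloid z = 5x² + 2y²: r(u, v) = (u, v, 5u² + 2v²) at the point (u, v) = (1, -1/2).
E = 101;  F = -20;  G = 5

Partials: r_u = (1, 0, 10*u), r_v = (0, 1, 4*v). As functions of (u, v):
  E = r_u · r_u = 100*u^2 + 1,
  F = r_u · r_v = 40*u*v,
  G = r_v · r_v = 16*v^2 + 1.
Evaluating at (u, v) = (1, -1/2): E = 101, F = -20, G = 5.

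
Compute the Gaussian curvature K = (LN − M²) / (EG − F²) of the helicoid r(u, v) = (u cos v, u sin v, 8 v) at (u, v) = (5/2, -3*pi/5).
K = -1024/78961

Coefficients of the first fundamental form: E = 1, F = 0, G = u^2 + 64.
Coefficients of the second fundamental form: L = 0, M = -8/sqrt(u^2 + 64), N = 0.
Assemble K = (LN − M²)/(EG − F²) = -64/(u^2 + 64)^2. At (u, v) = (5/2, -3*pi/5): K = -1024/78961.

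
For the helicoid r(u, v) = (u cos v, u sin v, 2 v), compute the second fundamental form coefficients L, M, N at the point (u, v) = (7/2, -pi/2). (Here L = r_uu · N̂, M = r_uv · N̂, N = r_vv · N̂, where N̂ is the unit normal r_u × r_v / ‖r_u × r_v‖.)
L = 0;  M = -4*sqrt(65)/65;  N = 0

Compute the unit normal N̂(u, v) = (2*sin(v)/sqrt(u^2 + 4), -2*cos(v)/sqrt(u^2 + 4), u/sqrt(u^2 + 4)), and the second partials r_uu, r_uv, r_vv. Take dot products:
  L(u, v) = r_uu · N̂ = 0,
  M(u, v) = r_uv · N̂ = -2/sqrt(u^2 + 4),
  N(u, v) = r_vv · N̂ = 0.
Evaluating at (u, v) = (7/2, -pi/2):
  L = 0, M = -4*sqrt(65)/65, N = 0.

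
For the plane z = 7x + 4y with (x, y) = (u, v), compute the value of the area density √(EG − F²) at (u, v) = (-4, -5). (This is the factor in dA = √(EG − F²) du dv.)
√(EG − F²)|_{(-4, -5)} = sqrt(66)

E = 50, F = 28, G = 17, so EG − F² = 66. Taking the positive square root: √(EG − F²) = sqrt(66). At (u, v) = (-4, -5): sqrt(66).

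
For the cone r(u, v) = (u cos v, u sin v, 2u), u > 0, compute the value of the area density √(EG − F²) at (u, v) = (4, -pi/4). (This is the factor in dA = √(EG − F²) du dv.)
√(EG − F²)|_{(4, -pi/4)} = 4*sqrt(5)

E = 5, F = 0, G = u^2, so EG − F² = 5*u^2. Taking the positive square root: √(EG − F²) = sqrt(5)*Abs(u). At (u, v) = (4, -pi/4): 4*sqrt(5).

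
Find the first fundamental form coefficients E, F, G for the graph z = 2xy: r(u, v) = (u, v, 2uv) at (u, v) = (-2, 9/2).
E = 82;  F = -36;  G = 17

Partials: r_u = (1, 0, 2*v), r_v = (0, 1, 2*u). As functions of (u, v):
  E = r_u · r_u = 4*v^2 + 1,
  F = r_u · r_v = 4*u*v,
  G = r_v · r_v = 4*u^2 + 1.
Evaluating at (u, v) = (-2, 9/2): E = 82, F = -36, G = 17.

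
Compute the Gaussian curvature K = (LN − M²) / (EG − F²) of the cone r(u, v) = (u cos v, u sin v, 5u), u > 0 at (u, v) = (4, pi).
K = 0

Coefficients of the first fundamental form: E = 26, F = 0, G = u^2.
Coefficients of the second fundamental form: L = 0, M = 0, N = 5*sqrt(26)*u^2/(26*Abs(u)).
Assemble K = (LN − M²)/(EG − F²) = 0. At (u, v) = (4, pi): K = 0.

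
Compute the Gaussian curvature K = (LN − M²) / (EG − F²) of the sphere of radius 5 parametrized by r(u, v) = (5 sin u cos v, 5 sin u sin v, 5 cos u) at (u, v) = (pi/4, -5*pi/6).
K = 1/25

Coefficients of the first fundamental form: E = 25, F = 0, G = 25*sin(u)^2.
Coefficients of the second fundamental form: L = -5*sin(u)/Abs(sin(u)), M = 0, N = -5*sin(u)^3/Abs(sin(u)).
Assemble K = (LN − M²)/(EG − F²) = 1/25. At (u, v) = (pi/4, -5*pi/6): K = 1/25.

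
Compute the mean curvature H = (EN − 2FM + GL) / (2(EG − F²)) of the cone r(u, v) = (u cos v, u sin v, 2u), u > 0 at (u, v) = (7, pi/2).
H = sqrt(5)/35

With E = 5, F = 0, G = u^2, L = 0, M = 0, N = 2*sqrt(5)*u^2/(5*Abs(u)), assemble
  H = (EN − 2FM + GL) / (2(EG − F²)) = sqrt(5)/(5*Abs(u)).
At (u, v) = (7, pi/2): H = sqrt(5)/35.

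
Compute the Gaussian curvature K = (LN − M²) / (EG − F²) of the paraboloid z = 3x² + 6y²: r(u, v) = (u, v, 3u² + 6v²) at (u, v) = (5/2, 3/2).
K = 18/75625

Coefficients of the first fundamental form: E = 36*u^2 + 1, F = 72*u*v, G = 144*v^2 + 1.
Coefficients of the second fundamental form: L = 6/sqrt(36*u^2 + 144*v^2 + 1), M = 0, N = 12/sqrt(36*u^2 + 144*v^2 + 1).
Assemble K = (LN − M²)/(EG − F²) = 72/(1296*u^4 + 10368*u^2*v^2 + 72*u^2 + 20736*v^4 + 288*v^2 + 1). At (u, v) = (5/2, 3/2): K = 18/75625.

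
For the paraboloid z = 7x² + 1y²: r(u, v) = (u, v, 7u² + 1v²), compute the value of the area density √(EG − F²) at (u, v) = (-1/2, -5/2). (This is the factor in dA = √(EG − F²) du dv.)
√(EG − F²)|_{(-1/2, -5/2)} = 5*sqrt(3)

E = 196*u^2 + 1, F = 28*u*v, G = 4*v^2 + 1, so EG − F² = 196*u^2 + 4*v^2 + 1. Taking the positive square root: √(EG − F²) = sqrt(196*u^2 + 4*v^2 + 1). At (u, v) = (-1/2, -5/2): 5*sqrt(3).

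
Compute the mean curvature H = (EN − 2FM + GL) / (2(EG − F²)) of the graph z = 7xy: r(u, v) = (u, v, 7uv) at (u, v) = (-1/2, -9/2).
H = -3087*sqrt(4022)/8088242

With E = 49*v^2 + 1, F = 49*u*v, G = 49*u^2 + 1, L = 0, M = 7/sqrt(49*u^2 + 49*v^2 + 1), N = 0, assemble
  H = (EN − 2FM + GL) / (2(EG − F²)) = -343*u*v/(49*u^2 + 49*v^2 + 1)^(3/2).
At (u, v) = (-1/2, -9/2): H = -3087*sqrt(4022)/8088242.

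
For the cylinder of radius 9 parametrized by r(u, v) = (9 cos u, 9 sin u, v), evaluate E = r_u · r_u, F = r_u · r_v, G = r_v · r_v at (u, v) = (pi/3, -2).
E = 81;  F = 0;  G = 1

Partials: r_u = (-9*sin(u), 9*cos(u), 0), r_v = (0, 0, 1). As functions of (u, v):
  E = r_u · r_u = 81,
  F = r_u · r_v = 0,
  G = r_v · r_v = 1.
Evaluating at (u, v) = (pi/3, -2): E = 81, F = 0, G = 1.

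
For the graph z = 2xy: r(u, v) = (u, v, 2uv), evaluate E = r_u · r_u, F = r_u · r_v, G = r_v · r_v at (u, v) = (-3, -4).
E = 65;  F = 48;  G = 37

Partials: r_u = (1, 0, 2*v), r_v = (0, 1, 2*u). As functions of (u, v):
  E = r_u · r_u = 4*v^2 + 1,
  F = r_u · r_v = 4*u*v,
  G = r_v · r_v = 4*u^2 + 1.
Evaluating at (u, v) = (-3, -4): E = 65, F = 48, G = 37.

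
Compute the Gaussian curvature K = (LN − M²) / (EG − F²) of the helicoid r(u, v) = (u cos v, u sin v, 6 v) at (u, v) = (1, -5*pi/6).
K = -36/1369

Coefficients of the first fundamental form: E = 1, F = 0, G = u^2 + 36.
Coefficients of the second fundamental form: L = 0, M = -6/sqrt(u^2 + 36), N = 0.
Assemble K = (LN − M²)/(EG − F²) = -36/(u^2 + 36)^2. At (u, v) = (1, -5*pi/6): K = -36/1369.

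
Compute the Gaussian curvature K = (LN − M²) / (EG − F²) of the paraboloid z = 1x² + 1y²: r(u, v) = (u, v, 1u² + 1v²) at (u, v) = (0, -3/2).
K = 1/25

Coefficients of the first fundamental form: E = 4*u^2 + 1, F = 4*u*v, G = 4*v^2 + 1.
Coefficients of the second fundamental form: L = 2/sqrt(4*u^2 + 4*v^2 + 1), M = 0, N = 2/sqrt(4*u^2 + 4*v^2 + 1).
Assemble K = (LN − M²)/(EG − F²) = 4/(16*u^4 + 32*u^2*v^2 + 8*u^2 + 16*v^4 + 8*v^2 + 1). At (u, v) = (0, -3/2): K = 1/25.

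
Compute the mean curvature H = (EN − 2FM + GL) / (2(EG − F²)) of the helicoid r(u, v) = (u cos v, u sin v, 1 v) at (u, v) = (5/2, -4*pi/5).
H = 0

With E = 1, F = 0, G = u^2 + 1, L = 0, M = -1/sqrt(u^2 + 1), N = 0, assemble
  H = (EN − 2FM + GL) / (2(EG − F²)) = 0.
At (u, v) = (5/2, -4*pi/5): H = 0.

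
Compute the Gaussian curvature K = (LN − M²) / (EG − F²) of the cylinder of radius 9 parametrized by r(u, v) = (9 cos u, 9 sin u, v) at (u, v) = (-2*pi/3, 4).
K = 0

Coefficients of the first fundamental form: E = 81, F = 0, G = 1.
Coefficients of the second fundamental form: L = -9, M = 0, N = 0.
Assemble K = (LN − M²)/(EG − F²) = 0. At (u, v) = (-2*pi/3, 4): K = 0.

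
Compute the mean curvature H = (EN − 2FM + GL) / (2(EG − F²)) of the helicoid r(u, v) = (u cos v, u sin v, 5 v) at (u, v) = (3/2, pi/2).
H = 0

With E = 1, F = 0, G = u^2 + 25, L = 0, M = -5/sqrt(u^2 + 25), N = 0, assemble
  H = (EN − 2FM + GL) / (2(EG − F²)) = 0.
At (u, v) = (3/2, pi/2): H = 0.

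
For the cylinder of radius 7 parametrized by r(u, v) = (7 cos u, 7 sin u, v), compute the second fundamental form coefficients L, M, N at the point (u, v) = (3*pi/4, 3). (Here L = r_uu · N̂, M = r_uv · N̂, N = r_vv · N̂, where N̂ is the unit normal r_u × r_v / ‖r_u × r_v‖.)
L = -7;  M = 0;  N = 0

Compute the unit normal N̂(u, v) = (cos(u), sin(u), 0), and the second partials r_uu, r_uv, r_vv. Take dot products:
  L(u, v) = r_uu · N̂ = -7,
  M(u, v) = r_uv · N̂ = 0,
  N(u, v) = r_vv · N̂ = 0.
Evaluating at (u, v) = (3*pi/4, 3):
  L = -7, M = 0, N = 0.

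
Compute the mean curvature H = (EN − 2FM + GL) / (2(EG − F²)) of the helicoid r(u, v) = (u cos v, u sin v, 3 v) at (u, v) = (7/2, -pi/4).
H = 0

With E = 1, F = 0, G = u^2 + 9, L = 0, M = -3/sqrt(u^2 + 9), N = 0, assemble
  H = (EN − 2FM + GL) / (2(EG − F²)) = 0.
At (u, v) = (7/2, -pi/4): H = 0.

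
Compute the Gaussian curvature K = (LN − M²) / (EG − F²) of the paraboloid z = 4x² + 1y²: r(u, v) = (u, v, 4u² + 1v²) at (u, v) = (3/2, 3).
K = 16/32761

Coefficients of the first fundamental form: E = 64*u^2 + 1, F = 16*u*v, G = 4*v^2 + 1.
Coefficients of the second fundamental form: L = 8/sqrt(64*u^2 + 4*v^2 + 1), M = 0, N = 2/sqrt(64*u^2 + 4*v^2 + 1).
Assemble K = (LN − M²)/(EG − F²) = 16/(4096*u^4 + 512*u^2*v^2 + 128*u^2 + 16*v^4 + 8*v^2 + 1). At (u, v) = (3/2, 3): K = 16/32761.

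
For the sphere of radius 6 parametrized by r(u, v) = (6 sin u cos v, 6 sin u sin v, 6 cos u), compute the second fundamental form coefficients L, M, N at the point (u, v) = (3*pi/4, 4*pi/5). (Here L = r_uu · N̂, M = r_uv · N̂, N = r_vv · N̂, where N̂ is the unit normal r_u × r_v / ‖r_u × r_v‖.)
L = -6;  M = 0;  N = -3

Compute the unit normal N̂(u, v) = (sin(u)^2*cos(v)/Abs(sin(u)), sin(u)^2*sin(v)/Abs(sin(u)), sin(2*u)/(2*Abs(sin(u)))), and the second partials r_uu, r_uv, r_vv. Take dot products:
  L(u, v) = r_uu · N̂ = -6*sin(u)/Abs(sin(u)),
  M(u, v) = r_uv · N̂ = 0,
  N(u, v) = r_vv · N̂ = -6*sin(u)^3/Abs(sin(u)).
Evaluating at (u, v) = (3*pi/4, 4*pi/5):
  L = -6, M = 0, N = -3.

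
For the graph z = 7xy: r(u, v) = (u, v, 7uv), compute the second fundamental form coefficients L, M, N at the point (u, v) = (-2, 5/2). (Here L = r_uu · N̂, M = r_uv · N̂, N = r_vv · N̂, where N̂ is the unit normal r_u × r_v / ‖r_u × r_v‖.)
L = 0;  M = 14*sqrt(2013)/2013;  N = 0

Compute the unit normal N̂(u, v) = (-7*v/sqrt(49*u^2 + 49*v^2 + 1), -7*u/sqrt(49*u^2 + 49*v^2 + 1), 1/sqrt(49*u^2 + 49*v^2 + 1)), and the second partials r_uu, r_uv, r_vv. Take dot products:
  L(u, v) = r_uu · N̂ = 0,
  M(u, v) = r_uv · N̂ = 7/sqrt(49*u^2 + 49*v^2 + 1),
  N(u, v) = r_vv · N̂ = 0.
Evaluating at (u, v) = (-2, 5/2):
  L = 0, M = 14*sqrt(2013)/2013, N = 0.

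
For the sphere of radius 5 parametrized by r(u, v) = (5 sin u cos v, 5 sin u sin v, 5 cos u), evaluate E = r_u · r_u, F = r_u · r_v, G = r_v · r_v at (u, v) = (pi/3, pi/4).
E = 25;  F = 0;  G = 75/4

Partials: r_u = (5*cos(u)*cos(v), 5*sin(v)*cos(u), -5*sin(u)), r_v = (-5*sin(u)*sin(v), 5*sin(u)*cos(v), 0). As functions of (u, v):
  E = r_u · r_u = 25,
  F = r_u · r_v = 0,
  G = r_v · r_v = 25*sin(u)^2.
Evaluating at (u, v) = (pi/3, pi/4): E = 25, F = 0, G = 75/4.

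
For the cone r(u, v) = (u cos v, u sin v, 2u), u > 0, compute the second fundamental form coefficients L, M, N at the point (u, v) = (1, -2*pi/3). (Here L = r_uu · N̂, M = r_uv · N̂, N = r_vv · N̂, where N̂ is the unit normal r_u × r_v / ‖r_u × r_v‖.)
L = 0;  M = 0;  N = 2*sqrt(5)/5

Compute the unit normal N̂(u, v) = (-2*sqrt(5)*u*cos(v)/(5*Abs(u)), -2*sqrt(5)*u*sin(v)/(5*Abs(u)), sqrt(5)*u/(5*Abs(u))), and the second partials r_uu, r_uv, r_vv. Take dot products:
  L(u, v) = r_uu · N̂ = 0,
  M(u, v) = r_uv · N̂ = 0,
  N(u, v) = r_vv · N̂ = 2*sqrt(5)*u^2/(5*Abs(u)).
Evaluating at (u, v) = (1, -2*pi/3):
  L = 0, M = 0, N = 2*sqrt(5)/5.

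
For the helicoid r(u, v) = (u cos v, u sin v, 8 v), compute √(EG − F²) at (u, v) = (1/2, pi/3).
√(EG − F²)|_{(1/2, pi/3)} = sqrt(257)/2

E = 1, F = 0, G = u^2 + 64; EG − F² = u^2 + 64; √(EG − F²) = sqrt(u^2 + 64). At the given point: sqrt(257)/2.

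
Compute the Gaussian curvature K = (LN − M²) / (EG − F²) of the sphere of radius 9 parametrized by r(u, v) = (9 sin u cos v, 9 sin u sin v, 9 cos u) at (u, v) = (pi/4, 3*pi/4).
K = 1/81

Coefficients of the first fundamental form: E = 81, F = 0, G = 81*sin(u)^2.
Coefficients of the second fundamental form: L = -9*sin(u)/Abs(sin(u)), M = 0, N = -9*sin(u)^3/Abs(sin(u)).
Assemble K = (LN − M²)/(EG − F²) = 1/81. At (u, v) = (pi/4, 3*pi/4): K = 1/81.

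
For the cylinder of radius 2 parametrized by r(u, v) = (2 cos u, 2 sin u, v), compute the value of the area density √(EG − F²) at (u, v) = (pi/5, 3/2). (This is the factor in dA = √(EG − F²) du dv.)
√(EG − F²)|_{(pi/5, 3/2)} = 2

E = 4, F = 0, G = 1, so EG − F² = 4. Taking the positive square root: √(EG − F²) = 2. At (u, v) = (pi/5, 3/2): 2.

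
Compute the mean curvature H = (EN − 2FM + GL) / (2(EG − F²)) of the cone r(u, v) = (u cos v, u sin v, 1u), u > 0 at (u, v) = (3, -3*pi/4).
H = sqrt(2)/12

With E = 2, F = 0, G = u^2, L = 0, M = 0, N = sqrt(2)*u^2/(2*Abs(u)), assemble
  H = (EN − 2FM + GL) / (2(EG − F²)) = sqrt(2)/(4*Abs(u)).
At (u, v) = (3, -3*pi/4): H = sqrt(2)/12.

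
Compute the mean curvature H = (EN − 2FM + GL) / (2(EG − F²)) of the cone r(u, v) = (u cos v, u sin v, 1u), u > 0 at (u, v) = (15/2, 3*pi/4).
H = sqrt(2)/30

With E = 2, F = 0, G = u^2, L = 0, M = 0, N = sqrt(2)*u^2/(2*Abs(u)), assemble
  H = (EN − 2FM + GL) / (2(EG − F²)) = sqrt(2)/(4*Abs(u)).
At (u, v) = (15/2, 3*pi/4): H = sqrt(2)/30.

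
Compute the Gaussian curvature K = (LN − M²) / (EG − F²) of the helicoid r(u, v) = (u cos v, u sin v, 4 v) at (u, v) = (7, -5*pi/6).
K = -16/4225

Coefficients of the first fundamental form: E = 1, F = 0, G = u^2 + 16.
Coefficients of the second fundamental form: L = 0, M = -4/sqrt(u^2 + 16), N = 0.
Assemble K = (LN − M²)/(EG − F²) = -16/(u^2 + 16)^2. At (u, v) = (7, -5*pi/6): K = -16/4225.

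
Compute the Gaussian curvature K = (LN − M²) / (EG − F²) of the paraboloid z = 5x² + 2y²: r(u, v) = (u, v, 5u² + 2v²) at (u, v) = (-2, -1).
K = 40/173889

Coefficients of the first fundamental form: E = 100*u^2 + 1, F = 40*u*v, G = 16*v^2 + 1.
Coefficients of the second fundamental form: L = 10/sqrt(100*u^2 + 16*v^2 + 1), M = 0, N = 4/sqrt(100*u^2 + 16*v^2 + 1).
Assemble K = (LN − M²)/(EG − F²) = 40/(10000*u^4 + 3200*u^2*v^2 + 200*u^2 + 256*v^4 + 32*v^2 + 1). At (u, v) = (-2, -1): K = 40/173889.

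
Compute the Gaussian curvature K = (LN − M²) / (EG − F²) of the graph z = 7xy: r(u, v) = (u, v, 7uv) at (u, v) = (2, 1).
K = -49/60516

Coefficients of the first fundamental form: E = 49*v^2 + 1, F = 49*u*v, G = 49*u^2 + 1.
Coefficients of the second fundamental form: L = 0, M = 7/sqrt(49*u^2 + 49*v^2 + 1), N = 0.
Assemble K = (LN − M²)/(EG − F²) = -49/(2401*u^4 + 4802*u^2*v^2 + 98*u^2 + 2401*v^4 + 98*v^2 + 1). At (u, v) = (2, 1): K = -49/60516.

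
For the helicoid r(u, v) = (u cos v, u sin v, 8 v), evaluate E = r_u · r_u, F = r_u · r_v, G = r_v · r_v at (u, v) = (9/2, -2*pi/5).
E = 1;  F = 0;  G = 337/4

Partials: r_u = (cos(v), sin(v), 0), r_v = (-u*sin(v), u*cos(v), 8). As functions of (u, v):
  E = r_u · r_u = 1,
  F = r_u · r_v = 0,
  G = r_v · r_v = u^2 + 64.
Evaluating at (u, v) = (9/2, -2*pi/5): E = 1, F = 0, G = 337/4.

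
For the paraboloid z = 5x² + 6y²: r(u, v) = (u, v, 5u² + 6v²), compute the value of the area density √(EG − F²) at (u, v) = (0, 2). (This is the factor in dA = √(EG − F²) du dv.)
√(EG − F²)|_{(0, 2)} = sqrt(577)

E = 100*u^2 + 1, F = 120*u*v, G = 144*v^2 + 1, so EG − F² = 100*u^2 + 144*v^2 + 1. Taking the positive square root: √(EG − F²) = sqrt(100*u^2 + 144*v^2 + 1). At (u, v) = (0, 2): sqrt(577).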